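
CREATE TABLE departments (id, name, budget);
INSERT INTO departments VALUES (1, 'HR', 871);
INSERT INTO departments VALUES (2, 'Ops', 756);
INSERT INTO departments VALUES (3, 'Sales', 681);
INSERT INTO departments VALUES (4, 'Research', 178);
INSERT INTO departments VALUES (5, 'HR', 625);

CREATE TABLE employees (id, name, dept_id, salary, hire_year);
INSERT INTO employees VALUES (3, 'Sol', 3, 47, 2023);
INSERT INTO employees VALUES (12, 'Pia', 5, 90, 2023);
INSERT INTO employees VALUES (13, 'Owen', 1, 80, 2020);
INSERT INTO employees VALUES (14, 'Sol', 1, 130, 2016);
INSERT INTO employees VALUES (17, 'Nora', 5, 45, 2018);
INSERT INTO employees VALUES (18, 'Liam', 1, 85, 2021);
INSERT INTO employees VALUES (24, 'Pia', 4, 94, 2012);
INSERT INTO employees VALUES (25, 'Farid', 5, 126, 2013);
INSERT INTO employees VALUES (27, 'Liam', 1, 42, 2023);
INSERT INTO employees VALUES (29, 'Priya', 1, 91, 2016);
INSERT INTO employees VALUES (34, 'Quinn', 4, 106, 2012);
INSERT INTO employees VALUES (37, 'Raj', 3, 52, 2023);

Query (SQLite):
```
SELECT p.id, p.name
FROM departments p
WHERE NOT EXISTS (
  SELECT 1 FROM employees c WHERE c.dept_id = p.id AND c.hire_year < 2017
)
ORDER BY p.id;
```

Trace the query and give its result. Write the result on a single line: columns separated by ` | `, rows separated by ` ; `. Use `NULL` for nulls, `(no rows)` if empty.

2 | Ops ; 3 | Sales

For each departments row, check whether any employees with matching dept_id has hire_year < 2017.
Keep rows where that is false.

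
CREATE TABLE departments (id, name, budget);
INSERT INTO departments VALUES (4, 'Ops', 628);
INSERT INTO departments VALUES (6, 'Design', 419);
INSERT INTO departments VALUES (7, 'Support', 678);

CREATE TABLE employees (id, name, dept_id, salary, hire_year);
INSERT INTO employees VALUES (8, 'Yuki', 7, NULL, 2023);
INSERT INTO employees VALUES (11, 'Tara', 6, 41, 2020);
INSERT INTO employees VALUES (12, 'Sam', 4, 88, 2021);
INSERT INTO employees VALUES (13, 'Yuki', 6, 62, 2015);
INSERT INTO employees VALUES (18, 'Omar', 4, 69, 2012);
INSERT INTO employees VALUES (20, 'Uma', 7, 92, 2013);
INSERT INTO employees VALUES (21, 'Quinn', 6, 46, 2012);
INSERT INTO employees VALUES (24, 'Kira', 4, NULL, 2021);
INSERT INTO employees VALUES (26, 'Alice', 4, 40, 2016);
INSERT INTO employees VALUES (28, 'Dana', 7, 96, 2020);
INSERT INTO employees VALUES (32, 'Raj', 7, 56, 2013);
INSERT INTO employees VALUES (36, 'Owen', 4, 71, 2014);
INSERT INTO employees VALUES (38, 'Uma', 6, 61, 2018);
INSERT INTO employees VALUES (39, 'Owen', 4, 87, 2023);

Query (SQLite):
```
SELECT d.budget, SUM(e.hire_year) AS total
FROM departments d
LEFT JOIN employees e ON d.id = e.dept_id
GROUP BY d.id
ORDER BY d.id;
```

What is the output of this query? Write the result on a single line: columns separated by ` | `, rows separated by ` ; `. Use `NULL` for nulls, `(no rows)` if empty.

LEFT JOIN keeps every departments row; unmatched ones get NULL for employees columns.
Group by departments.id and compute SUM(e.hire_year). SUM over an all-NULL group is NULL.
  4: ids {12, 18, 24, 26, 36, 39} → SUM(e.hire_year)=12107
  6: ids {11, 13, 21, 38} → SUM(e.hire_year)=8065
  7: ids {8, 20, 28, 32} → SUM(e.hire_year)=8069

628 | 12107 ; 419 | 8065 ; 678 | 8069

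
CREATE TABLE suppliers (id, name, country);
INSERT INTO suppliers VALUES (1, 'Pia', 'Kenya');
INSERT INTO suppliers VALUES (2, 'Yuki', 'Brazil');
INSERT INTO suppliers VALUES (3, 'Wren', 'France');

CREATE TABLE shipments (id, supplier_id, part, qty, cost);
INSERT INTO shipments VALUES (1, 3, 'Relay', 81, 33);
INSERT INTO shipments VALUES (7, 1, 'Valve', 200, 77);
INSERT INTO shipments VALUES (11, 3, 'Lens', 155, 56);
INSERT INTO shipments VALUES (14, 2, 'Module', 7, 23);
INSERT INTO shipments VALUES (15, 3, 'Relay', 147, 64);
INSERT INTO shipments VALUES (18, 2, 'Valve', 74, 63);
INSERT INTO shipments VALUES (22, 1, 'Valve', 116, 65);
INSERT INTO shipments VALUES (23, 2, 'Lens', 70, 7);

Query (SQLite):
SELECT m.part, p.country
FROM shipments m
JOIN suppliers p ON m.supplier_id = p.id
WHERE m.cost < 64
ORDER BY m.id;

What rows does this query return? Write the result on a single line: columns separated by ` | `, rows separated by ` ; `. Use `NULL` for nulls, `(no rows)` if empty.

Relay | France ; Lens | France ; Module | Brazil ; Valve | Brazil ; Lens | Brazil

Each shipments row matches the suppliers row where supplier_id = suppliers.id.
Then keep rows with m.cost < 64.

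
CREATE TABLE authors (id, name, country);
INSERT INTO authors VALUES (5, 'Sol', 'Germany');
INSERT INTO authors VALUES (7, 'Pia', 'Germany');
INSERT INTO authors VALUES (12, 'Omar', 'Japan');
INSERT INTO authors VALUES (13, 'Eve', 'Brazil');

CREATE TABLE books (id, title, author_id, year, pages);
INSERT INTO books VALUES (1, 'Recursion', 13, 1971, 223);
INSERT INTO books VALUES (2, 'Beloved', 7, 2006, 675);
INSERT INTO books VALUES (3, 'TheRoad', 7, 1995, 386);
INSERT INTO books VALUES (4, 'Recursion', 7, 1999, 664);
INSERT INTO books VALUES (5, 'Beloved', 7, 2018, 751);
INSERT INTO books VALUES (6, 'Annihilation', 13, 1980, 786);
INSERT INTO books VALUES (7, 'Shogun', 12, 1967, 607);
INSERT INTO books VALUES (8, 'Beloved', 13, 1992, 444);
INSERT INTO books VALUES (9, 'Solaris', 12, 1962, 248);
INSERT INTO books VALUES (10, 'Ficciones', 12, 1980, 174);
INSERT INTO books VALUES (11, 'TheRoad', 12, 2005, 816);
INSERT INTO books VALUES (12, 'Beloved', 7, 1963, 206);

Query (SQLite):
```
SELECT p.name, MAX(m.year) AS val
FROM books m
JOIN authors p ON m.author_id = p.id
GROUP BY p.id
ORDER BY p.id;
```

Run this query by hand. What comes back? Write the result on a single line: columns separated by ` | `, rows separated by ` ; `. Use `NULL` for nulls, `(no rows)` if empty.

Pia | 2018 ; Omar | 2005 ; Eve | 1992

Join each books row to its authors via author_id.
Group joined rows by authors.id; compute MAX(m.year) per group.
  7: ids {2, 3, 4, 5, 12} → MAX(m.year)=2018
  12: ids {7, 9, 10, 11} → MAX(m.year)=2005
  13: ids {1, 6, 8} → MAX(m.year)=1992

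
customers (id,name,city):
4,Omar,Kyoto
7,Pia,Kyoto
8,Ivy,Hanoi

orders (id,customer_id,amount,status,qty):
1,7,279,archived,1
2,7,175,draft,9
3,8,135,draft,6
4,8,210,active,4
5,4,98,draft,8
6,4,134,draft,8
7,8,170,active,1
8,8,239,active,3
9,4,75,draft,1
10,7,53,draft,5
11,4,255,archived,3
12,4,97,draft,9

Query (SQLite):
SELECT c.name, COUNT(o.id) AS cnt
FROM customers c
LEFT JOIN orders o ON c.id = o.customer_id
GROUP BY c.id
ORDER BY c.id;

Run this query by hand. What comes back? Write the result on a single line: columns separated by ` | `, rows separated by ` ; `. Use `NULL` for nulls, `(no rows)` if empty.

LEFT JOIN keeps every customers row; unmatched ones get NULL for orders columns.
Group by customers.id and compute COUNT(o.id). COUNT(col) of an all-NULL group is 0.
  4: ids {5, 6, 9, 11, 12} → COUNT(o.id)=5
  7: ids {1, 2, 10} → COUNT(o.id)=3
  8: ids {3, 4, 7, 8} → COUNT(o.id)=4

Omar | 5 ; Pia | 3 ; Ivy | 4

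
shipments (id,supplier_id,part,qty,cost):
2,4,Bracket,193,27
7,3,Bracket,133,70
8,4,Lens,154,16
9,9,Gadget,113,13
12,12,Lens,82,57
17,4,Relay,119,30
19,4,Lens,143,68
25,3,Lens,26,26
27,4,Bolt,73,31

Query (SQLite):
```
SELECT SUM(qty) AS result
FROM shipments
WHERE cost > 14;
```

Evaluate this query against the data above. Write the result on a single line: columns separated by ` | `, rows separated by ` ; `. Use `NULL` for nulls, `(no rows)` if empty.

Rows where cost > 14 → qty values: [193, 133, 154, 82, 119, 143, 26, 73].
SUM of non-NULL values = 923.

923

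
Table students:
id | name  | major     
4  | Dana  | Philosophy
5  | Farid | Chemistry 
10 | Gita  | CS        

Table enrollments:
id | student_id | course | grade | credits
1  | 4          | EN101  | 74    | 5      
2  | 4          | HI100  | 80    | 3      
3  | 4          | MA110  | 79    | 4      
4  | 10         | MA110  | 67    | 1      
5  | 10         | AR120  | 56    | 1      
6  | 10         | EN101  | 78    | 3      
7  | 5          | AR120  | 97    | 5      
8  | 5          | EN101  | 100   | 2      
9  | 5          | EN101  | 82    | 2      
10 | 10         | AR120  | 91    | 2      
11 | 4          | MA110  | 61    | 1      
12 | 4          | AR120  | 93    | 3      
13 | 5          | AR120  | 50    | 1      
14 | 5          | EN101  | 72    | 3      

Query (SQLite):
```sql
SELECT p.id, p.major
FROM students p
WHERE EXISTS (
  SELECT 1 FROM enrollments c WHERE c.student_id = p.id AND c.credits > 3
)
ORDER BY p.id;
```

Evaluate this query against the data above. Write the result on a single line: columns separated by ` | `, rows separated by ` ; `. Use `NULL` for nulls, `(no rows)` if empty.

4 | Philosophy ; 5 | Chemistry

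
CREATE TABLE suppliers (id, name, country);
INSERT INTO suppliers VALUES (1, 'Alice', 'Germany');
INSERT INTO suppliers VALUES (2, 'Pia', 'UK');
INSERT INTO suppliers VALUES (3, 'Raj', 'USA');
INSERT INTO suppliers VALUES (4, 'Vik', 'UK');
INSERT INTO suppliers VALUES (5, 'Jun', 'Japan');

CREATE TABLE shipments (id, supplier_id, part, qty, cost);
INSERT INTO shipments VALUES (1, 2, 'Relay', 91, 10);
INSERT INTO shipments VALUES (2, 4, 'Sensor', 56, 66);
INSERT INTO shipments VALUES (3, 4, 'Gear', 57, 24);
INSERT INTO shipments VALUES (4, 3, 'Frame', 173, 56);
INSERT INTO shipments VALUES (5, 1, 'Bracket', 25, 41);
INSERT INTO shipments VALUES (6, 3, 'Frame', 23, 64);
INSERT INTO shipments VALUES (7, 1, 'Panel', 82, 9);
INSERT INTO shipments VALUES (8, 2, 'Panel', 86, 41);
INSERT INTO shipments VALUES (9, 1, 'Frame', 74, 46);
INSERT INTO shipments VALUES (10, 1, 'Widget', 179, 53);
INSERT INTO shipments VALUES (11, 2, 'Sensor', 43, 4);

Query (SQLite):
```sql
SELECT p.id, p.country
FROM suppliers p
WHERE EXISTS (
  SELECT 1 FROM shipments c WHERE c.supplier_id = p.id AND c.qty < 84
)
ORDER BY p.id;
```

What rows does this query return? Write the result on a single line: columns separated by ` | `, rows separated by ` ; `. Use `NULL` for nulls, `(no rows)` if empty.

For each suppliers row, check whether any shipments with matching supplier_id has qty < 84.
Keep rows where that is true.

1 | Germany ; 2 | UK ; 3 | USA ; 4 | UK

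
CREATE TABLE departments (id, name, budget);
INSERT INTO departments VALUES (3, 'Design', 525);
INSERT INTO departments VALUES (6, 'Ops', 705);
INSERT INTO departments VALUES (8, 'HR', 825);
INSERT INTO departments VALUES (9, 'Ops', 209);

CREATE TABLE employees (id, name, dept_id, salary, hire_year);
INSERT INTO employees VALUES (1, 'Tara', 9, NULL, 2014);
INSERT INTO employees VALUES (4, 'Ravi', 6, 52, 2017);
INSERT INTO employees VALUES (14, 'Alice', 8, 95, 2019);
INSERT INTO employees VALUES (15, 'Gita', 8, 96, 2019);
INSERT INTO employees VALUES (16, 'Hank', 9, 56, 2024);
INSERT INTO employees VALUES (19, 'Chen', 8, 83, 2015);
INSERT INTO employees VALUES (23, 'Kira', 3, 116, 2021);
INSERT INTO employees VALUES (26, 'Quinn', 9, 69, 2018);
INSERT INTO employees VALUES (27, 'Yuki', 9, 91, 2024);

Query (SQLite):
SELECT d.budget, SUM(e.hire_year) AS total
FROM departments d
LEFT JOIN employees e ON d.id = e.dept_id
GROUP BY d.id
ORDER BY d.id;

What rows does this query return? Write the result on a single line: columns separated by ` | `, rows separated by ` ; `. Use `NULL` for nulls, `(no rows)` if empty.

LEFT JOIN keeps every departments row; unmatched ones get NULL for employees columns.
Group by departments.id and compute SUM(e.hire_year). SUM over an all-NULL group is NULL.
  3: ids {23} → SUM(e.hire_year)=2021
  6: ids {4} → SUM(e.hire_year)=2017
  8: ids {14, 15, 19} → SUM(e.hire_year)=6053
  9: ids {1, 16, 26, 27} → SUM(e.hire_year)=8080

525 | 2021 ; 705 | 2017 ; 825 | 6053 ; 209 | 8080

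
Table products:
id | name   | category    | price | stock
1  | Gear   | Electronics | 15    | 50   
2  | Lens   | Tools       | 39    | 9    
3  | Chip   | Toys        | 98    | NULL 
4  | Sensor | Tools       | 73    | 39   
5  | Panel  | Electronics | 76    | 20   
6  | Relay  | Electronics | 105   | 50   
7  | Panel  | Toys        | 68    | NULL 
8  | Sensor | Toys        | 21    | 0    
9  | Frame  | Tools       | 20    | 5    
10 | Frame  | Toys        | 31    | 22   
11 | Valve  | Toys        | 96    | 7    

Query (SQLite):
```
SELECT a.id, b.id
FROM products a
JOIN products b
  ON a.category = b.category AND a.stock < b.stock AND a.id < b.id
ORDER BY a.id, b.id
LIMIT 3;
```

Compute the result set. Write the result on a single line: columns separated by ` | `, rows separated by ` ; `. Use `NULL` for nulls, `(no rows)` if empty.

2 | 4 ; 5 | 6 ; 8 | 10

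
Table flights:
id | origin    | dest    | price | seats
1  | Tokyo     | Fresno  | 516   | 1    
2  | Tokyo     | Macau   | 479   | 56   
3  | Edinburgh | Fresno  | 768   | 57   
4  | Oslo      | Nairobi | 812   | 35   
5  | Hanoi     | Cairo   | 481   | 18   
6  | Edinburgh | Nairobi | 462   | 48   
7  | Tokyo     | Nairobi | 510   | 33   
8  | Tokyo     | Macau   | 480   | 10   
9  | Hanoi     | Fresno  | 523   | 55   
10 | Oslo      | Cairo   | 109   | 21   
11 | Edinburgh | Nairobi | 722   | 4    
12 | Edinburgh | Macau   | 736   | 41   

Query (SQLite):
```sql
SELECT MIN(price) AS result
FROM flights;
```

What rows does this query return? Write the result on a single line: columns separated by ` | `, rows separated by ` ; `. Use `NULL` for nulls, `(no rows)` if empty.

All price values: [516, 479, 768, 812, 481, 462, 510, 480, 523, 109, 722, 736].
MIN of non-NULL values = 109.

109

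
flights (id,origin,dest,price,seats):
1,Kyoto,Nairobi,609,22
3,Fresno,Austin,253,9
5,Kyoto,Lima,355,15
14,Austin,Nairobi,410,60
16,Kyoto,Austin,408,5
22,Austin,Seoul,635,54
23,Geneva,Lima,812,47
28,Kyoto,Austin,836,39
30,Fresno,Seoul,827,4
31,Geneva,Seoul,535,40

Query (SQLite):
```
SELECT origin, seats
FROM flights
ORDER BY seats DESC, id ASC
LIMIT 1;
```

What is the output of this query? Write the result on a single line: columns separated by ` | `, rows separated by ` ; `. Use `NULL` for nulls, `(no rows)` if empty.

Austin | 60

Sort by seats desc, tiebreak id asc: (60, id=14), (54, id=22), (47, id=23), (40, id=31) …. Take first 1.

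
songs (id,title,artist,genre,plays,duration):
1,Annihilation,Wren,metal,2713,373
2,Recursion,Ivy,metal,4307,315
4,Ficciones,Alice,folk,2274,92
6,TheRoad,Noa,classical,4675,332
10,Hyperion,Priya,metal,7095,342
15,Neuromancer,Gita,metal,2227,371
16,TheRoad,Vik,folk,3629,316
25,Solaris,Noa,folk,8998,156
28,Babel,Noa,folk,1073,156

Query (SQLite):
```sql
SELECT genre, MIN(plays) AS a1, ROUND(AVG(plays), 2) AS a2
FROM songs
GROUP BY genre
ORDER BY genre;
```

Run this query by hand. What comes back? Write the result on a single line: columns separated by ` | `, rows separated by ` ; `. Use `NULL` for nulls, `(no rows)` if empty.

Group songs by genre.
Per group compute: MIN(plays), ROUND(AVG(plays), 2).
  classical: ids {6} → MIN(plays)=4675, ROUND(AVG(plays), 2)=4675
  folk: ids {4, 16, 25, 28} → MIN(plays)=1073, ROUND(AVG(plays), 2)=3993.5
  metal: ids {1, 2, 10, 15} → MIN(plays)=2227, ROUND(AVG(plays), 2)=4085.5

classical | 4675 | 4675 ; folk | 1073 | 3993.5 ; metal | 2227 | 4085.5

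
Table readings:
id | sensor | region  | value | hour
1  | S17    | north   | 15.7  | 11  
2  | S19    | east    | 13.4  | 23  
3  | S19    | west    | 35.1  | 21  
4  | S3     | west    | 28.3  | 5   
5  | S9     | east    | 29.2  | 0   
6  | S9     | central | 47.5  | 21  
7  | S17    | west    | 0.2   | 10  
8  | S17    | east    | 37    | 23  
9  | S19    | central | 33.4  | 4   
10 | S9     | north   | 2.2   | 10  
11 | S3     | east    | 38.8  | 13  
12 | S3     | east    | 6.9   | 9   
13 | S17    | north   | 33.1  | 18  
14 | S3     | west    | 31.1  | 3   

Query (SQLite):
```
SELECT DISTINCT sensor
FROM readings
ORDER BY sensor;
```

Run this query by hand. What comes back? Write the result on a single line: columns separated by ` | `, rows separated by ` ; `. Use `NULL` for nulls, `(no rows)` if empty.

S17 ; S19 ; S3 ; S9

Collect distinct sensor values from readings.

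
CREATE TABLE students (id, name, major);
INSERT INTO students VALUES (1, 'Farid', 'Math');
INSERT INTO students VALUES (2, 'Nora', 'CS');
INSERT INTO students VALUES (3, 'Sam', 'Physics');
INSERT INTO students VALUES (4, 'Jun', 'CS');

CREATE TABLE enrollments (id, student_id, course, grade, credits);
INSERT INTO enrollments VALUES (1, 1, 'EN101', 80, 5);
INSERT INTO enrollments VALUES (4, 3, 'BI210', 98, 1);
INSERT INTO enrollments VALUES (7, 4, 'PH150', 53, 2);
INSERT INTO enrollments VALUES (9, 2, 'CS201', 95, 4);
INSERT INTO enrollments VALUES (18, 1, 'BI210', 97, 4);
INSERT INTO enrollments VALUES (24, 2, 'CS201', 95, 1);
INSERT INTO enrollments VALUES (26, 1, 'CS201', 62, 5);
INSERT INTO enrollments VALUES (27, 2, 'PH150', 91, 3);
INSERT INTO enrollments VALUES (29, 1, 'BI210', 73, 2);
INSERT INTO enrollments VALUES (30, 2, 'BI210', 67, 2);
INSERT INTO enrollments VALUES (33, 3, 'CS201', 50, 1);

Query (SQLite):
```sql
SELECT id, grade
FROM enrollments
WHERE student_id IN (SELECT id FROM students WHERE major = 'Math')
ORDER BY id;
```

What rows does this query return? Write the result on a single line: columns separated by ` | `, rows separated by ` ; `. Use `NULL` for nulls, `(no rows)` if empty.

Inner query: students.id where major = 'Math'.
Outer: keep enrollments rows whose student_id is in that set.
Inner query → {1}

1 | 80 ; 18 | 97 ; 26 | 62 ; 29 | 73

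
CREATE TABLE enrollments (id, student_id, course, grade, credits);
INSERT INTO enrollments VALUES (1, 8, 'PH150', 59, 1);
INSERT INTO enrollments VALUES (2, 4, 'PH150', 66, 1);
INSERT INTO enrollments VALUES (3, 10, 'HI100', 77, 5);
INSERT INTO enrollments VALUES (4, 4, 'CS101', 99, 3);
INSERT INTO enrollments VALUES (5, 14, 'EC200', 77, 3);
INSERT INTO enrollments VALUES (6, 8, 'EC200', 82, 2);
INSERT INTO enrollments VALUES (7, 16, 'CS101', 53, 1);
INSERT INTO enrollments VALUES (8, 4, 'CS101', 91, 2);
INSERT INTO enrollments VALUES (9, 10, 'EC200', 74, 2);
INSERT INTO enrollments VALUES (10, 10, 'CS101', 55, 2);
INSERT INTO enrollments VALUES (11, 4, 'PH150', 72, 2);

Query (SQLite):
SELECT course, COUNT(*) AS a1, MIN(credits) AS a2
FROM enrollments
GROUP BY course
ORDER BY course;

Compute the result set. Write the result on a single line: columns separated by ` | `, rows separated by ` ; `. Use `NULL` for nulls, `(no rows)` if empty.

CS101 | 4 | 1 ; EC200 | 3 | 2 ; HI100 | 1 | 5 ; PH150 | 3 | 1

Group enrollments by course.
Per group compute: COUNT(*), MIN(credits).
  CS101: ids {4, 7, 8, 10} → COUNT(*)=4, MIN(credits)=1
  EC200: ids {5, 6, 9} → COUNT(*)=3, MIN(credits)=2
  HI100: ids {3} → COUNT(*)=1, MIN(credits)=5
  PH150: ids {1, 2, 11} → COUNT(*)=3, MIN(credits)=1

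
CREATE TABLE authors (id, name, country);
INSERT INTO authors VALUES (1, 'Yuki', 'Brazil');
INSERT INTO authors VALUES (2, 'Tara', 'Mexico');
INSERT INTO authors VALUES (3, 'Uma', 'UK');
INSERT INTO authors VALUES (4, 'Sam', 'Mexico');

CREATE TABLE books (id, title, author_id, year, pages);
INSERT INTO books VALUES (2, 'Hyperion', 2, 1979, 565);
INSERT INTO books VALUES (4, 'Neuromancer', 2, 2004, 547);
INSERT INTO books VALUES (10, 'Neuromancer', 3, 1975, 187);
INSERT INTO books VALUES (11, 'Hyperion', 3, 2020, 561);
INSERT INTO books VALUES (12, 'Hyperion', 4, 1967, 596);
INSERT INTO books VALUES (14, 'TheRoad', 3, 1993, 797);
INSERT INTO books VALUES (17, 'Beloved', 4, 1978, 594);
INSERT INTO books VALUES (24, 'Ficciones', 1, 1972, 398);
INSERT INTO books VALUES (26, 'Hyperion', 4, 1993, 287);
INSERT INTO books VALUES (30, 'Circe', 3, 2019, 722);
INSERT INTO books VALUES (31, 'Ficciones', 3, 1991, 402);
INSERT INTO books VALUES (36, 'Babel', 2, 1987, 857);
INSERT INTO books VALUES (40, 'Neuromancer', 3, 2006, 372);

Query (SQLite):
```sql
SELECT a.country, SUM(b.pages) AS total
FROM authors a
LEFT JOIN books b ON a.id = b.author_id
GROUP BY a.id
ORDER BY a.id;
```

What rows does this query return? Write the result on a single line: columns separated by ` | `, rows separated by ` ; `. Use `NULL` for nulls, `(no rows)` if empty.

Brazil | 398 ; Mexico | 1969 ; UK | 3041 ; Mexico | 1477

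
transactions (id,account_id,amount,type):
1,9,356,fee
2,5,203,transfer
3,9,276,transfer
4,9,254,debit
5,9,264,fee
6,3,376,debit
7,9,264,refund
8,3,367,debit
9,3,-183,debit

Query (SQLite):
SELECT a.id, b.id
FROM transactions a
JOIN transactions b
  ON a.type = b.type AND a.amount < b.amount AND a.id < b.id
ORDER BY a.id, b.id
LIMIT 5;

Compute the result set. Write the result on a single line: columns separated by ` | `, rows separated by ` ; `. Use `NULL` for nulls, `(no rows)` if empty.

2 | 3 ; 4 | 6 ; 4 | 8

Pairs (a,b) with same type, a.amount < b.amount, a.id < b.id.
type groups: debit:{4,6,8,9} fee:{1,5} refund:{7} transfer:{2,3}
Ordered by (a.id, b.id); first 5.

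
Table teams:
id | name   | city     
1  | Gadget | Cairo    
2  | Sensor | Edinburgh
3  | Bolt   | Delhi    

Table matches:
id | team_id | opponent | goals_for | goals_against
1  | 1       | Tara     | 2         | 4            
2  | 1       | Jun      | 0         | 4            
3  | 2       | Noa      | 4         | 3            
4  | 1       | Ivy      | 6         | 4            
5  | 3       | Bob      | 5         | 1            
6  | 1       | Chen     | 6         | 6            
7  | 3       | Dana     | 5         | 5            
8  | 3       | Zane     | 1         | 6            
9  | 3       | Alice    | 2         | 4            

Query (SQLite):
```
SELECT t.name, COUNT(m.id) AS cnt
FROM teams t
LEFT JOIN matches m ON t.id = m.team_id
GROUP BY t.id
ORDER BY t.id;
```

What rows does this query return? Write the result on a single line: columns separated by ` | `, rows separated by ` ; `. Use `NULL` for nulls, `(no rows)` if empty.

LEFT JOIN keeps every teams row; unmatched ones get NULL for matches columns.
Group by teams.id and compute COUNT(m.id). COUNT(col) of an all-NULL group is 0.
  1: ids {1, 2, 4, 6} → COUNT(m.id)=4
  2: ids {3} → COUNT(m.id)=1
  3: ids {5, 7, 8, 9} → COUNT(m.id)=4

Gadget | 4 ; Sensor | 1 ; Bolt | 4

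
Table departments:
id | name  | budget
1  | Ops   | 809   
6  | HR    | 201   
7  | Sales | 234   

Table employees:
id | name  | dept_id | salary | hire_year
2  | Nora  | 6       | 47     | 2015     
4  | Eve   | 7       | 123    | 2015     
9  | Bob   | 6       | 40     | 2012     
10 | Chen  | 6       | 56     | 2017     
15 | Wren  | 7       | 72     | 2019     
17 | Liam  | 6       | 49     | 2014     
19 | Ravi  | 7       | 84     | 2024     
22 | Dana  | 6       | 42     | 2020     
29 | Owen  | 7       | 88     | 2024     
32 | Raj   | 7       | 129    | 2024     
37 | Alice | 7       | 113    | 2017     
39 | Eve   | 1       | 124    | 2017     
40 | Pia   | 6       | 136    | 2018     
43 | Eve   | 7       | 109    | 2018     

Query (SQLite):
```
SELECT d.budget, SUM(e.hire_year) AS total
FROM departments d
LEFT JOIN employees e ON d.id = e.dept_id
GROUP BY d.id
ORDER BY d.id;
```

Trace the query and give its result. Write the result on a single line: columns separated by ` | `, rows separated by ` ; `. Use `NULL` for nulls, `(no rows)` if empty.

809 | 2017 ; 201 | 12096 ; 234 | 14141

LEFT JOIN keeps every departments row; unmatched ones get NULL for employees columns.
Group by departments.id and compute SUM(e.hire_year). SUM over an all-NULL group is NULL.
  1: ids {39} → SUM(e.hire_year)=2017
  6: ids {2, 9, 10, 17, 22, 40} → SUM(e.hire_year)=12096
  7: ids {4, 15, 19, 29, 32, 37, 43} → SUM(e.hire_year)=14141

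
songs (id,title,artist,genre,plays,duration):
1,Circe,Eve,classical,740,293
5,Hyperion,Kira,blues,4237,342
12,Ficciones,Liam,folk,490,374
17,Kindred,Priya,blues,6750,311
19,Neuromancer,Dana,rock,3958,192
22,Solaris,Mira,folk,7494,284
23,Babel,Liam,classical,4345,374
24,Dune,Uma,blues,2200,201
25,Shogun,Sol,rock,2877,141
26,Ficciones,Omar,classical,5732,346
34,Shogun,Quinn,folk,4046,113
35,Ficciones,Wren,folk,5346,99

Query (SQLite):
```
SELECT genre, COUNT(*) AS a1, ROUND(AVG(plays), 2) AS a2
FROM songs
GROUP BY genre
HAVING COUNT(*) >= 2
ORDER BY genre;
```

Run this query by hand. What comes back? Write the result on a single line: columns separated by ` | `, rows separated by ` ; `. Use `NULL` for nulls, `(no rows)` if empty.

blues | 3 | 4395.67 ; classical | 3 | 3605.67 ; folk | 4 | 4344 ; rock | 2 | 3417.5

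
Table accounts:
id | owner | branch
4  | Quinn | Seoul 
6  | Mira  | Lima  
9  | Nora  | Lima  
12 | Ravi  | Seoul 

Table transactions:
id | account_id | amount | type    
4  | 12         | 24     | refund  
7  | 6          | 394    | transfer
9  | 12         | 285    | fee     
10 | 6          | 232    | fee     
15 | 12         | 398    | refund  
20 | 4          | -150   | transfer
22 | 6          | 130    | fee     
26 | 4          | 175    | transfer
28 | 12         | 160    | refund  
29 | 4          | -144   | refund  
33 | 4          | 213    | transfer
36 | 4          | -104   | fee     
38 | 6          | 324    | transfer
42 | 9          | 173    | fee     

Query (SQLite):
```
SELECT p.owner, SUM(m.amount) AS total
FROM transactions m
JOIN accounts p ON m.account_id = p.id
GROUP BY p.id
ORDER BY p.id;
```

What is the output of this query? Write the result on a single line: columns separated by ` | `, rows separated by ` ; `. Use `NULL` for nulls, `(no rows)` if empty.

Quinn | -10 ; Mira | 1080 ; Nora | 173 ; Ravi | 867

Join each transactions row to its accounts via account_id.
Group joined rows by accounts.id; compute SUM(m.amount) per group.
  4: ids {20, 26, 29, 33, 36} → SUM(m.amount)=-10
  6: ids {7, 10, 22, 38} → SUM(m.amount)=1080
  9: ids {42} → SUM(m.amount)=173
  12: ids {4, 9, 15, 28} → SUM(m.amount)=867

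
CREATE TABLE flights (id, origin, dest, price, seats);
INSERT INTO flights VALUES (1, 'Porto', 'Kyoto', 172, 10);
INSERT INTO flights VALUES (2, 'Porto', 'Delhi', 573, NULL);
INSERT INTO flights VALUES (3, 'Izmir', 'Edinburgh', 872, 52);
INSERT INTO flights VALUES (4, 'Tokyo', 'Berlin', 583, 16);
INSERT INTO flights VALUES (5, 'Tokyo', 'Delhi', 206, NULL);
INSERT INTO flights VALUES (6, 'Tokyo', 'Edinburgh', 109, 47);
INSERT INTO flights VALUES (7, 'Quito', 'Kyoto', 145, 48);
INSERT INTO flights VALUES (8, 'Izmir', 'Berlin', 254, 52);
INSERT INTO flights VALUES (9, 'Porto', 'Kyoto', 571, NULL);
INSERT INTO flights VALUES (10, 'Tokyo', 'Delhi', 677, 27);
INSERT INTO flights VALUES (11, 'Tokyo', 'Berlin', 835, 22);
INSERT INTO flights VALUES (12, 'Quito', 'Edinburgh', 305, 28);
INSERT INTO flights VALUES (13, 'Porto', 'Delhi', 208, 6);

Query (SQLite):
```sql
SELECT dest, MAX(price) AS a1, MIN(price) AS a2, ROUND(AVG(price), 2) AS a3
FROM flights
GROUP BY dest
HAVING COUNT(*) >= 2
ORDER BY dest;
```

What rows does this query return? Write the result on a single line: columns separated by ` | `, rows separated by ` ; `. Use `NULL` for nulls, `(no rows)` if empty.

Berlin | 835 | 254 | 557.33 ; Delhi | 677 | 206 | 416 ; Edinburgh | 872 | 109 | 428.67 ; Kyoto | 571 | 145 | 296

Group flights by dest.
Per group compute: MAX(price), MIN(price), ROUND(AVG(price), 2).
HAVING: drop groups with fewer than 2 rows.
  Berlin: ids {4, 8, 11} → MAX(price)=835, MIN(price)=254, ROUND(AVG(price), 2)=557.33
  Delhi: ids {2, 5, 10, 13} → MAX(price)=677, MIN(price)=206, ROUND(AVG(price), 2)=416
  Edinburgh: ids {3, 6, 12} → MAX(price)=872, MIN(price)=109, ROUND(AVG(price), 2)=428.67
  Kyoto: ids {1, 7, 9} → MAX(price)=571, MIN(price)=145, ROUND(AVG(price), 2)=296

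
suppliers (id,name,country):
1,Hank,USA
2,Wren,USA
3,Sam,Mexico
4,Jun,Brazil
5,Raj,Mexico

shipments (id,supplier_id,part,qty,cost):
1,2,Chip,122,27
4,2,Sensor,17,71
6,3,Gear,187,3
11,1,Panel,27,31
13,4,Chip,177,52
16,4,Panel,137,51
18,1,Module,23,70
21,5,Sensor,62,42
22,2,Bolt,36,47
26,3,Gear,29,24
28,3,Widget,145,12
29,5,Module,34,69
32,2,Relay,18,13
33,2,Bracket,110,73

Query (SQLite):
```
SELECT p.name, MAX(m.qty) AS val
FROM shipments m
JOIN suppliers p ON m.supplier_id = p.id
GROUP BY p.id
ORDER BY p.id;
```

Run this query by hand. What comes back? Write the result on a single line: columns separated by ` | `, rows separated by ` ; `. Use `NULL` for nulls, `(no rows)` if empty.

Hank | 27 ; Wren | 122 ; Sam | 187 ; Jun | 177 ; Raj | 62

Join each shipments row to its suppliers via supplier_id.
Group joined rows by suppliers.id; compute MAX(m.qty) per group.
  1: ids {11, 18} → MAX(m.qty)=27
  2: ids {1, 4, 22, 32, 33} → MAX(m.qty)=122
  3: ids {6, 26, 28} → MAX(m.qty)=187
  4: ids {13, 16} → MAX(m.qty)=177
  5: ids {21, 29} → MAX(m.qty)=62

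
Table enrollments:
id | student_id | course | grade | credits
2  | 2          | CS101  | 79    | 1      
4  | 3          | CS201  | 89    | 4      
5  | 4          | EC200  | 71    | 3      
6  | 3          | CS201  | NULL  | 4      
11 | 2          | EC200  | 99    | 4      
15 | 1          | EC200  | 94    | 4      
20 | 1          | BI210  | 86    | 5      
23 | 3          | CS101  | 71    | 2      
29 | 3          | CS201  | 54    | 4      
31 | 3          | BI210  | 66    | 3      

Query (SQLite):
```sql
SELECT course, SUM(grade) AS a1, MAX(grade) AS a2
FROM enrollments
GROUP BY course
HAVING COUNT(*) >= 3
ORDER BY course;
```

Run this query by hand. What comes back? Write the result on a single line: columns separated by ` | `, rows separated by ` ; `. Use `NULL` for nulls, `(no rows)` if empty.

CS201 | 143 | 89 ; EC200 | 264 | 99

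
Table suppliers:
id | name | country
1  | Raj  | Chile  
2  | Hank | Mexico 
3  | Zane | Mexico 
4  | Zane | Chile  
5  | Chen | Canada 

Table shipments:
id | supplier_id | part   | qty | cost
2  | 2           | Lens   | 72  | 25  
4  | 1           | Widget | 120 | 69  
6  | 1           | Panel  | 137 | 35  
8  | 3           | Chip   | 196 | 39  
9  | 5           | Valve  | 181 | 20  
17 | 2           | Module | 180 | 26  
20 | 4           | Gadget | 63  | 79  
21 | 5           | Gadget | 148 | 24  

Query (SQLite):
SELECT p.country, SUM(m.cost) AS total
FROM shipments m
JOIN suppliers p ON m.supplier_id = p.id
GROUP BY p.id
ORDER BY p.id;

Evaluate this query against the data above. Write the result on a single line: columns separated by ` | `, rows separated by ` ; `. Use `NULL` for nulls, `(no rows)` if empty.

Join each shipments row to its suppliers via supplier_id.
Group joined rows by suppliers.id; compute SUM(m.cost) per group.
  1: ids {4, 6} → SUM(m.cost)=104
  2: ids {2, 17} → SUM(m.cost)=51
  3: ids {8} → SUM(m.cost)=39
  4: ids {20} → SUM(m.cost)=79
  5: ids {9, 21} → SUM(m.cost)=44

Chile | 104 ; Mexico | 51 ; Mexico | 39 ; Chile | 79 ; Canada | 44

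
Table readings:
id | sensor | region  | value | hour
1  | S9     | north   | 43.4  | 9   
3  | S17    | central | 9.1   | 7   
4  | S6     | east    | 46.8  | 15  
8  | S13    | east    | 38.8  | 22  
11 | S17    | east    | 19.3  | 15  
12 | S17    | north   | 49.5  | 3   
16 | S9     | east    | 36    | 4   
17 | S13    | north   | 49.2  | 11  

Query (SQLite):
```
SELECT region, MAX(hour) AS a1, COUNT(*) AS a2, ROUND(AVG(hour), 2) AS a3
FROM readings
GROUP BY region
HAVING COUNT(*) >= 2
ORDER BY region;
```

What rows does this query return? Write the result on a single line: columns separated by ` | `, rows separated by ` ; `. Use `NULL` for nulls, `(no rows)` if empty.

east | 22 | 4 | 14 ; north | 11 | 3 | 7.67

Group readings by region.
Per group compute: MAX(hour), COUNT(*), ROUND(AVG(hour), 2).
HAVING: drop groups with fewer than 2 rows.
  central: ids {3} → MAX(hour)=7, COUNT(*)=1, ROUND(AVG(hour), 2)=7
  east: ids {4, 8, 11, 16} → MAX(hour)=22, COUNT(*)=4, ROUND(AVG(hour), 2)=14
  north: ids {1, 12, 17} → MAX(hour)=11, COUNT(*)=3, ROUND(AVG(hour), 2)=7.67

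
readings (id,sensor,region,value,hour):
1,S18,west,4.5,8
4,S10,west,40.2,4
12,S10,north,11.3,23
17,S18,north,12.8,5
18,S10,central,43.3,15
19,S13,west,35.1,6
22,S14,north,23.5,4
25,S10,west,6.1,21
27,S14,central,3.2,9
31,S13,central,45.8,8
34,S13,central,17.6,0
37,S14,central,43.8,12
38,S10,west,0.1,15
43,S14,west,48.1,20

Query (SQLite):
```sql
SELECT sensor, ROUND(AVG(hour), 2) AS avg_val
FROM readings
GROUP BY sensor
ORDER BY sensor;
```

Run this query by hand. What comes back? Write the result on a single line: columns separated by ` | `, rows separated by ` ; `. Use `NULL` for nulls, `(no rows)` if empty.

Partition readings by sensor; compute ROUND(AVG(hour), 2) within each group.
  S10: ids {4, 12, 18, 25, 38} → ROUND(AVG(hour), 2)=15.6
  S13: ids {19, 31, 34} → ROUND(AVG(hour), 2)=4.67
  S14: ids {22, 27, 37, 43} → ROUND(AVG(hour), 2)=11.25
  S18: ids {1, 17} → ROUND(AVG(hour), 2)=6.5

S10 | 15.6 ; S13 | 4.67 ; S14 | 11.25 ; S18 | 6.5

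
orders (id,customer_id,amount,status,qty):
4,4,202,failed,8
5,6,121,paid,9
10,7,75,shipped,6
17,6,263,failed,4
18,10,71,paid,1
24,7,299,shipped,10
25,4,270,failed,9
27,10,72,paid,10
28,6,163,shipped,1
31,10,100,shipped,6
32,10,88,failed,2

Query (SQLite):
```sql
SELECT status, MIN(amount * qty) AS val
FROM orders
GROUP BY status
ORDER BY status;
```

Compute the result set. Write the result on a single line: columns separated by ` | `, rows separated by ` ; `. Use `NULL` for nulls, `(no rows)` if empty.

failed | 176 ; paid | 71 ; shipped | 163

For each row compute amount * qty.
Group by status; take MIN of the expression per group.
  failed: ids {4, 17, 25, 32} → MIN(amount * qty)=176
  paid: ids {5, 18, 27} → MIN(amount * qty)=71
  shipped: ids {10, 24, 28, 31} → MIN(amount * qty)=163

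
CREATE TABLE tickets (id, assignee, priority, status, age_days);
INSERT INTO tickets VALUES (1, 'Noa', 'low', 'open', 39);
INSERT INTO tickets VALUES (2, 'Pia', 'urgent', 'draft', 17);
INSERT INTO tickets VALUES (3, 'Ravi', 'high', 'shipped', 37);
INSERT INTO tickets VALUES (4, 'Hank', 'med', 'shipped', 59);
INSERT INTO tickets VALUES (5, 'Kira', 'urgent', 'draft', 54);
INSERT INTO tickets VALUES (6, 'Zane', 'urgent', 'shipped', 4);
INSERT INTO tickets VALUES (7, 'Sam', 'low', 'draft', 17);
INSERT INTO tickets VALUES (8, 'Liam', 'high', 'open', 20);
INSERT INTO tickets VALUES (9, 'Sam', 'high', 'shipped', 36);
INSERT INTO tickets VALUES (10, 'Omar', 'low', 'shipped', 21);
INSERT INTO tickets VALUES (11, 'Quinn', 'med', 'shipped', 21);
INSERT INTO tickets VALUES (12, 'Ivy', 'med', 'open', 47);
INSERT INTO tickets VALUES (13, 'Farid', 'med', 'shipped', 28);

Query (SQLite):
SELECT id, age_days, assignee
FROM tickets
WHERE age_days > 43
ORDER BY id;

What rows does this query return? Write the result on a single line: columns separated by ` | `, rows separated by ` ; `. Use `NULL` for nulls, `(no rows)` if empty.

4 | 59 | Hank ; 5 | 54 | Kira ; 12 | 47 | Ivy

age_days > 43: ids {4, 5, 12}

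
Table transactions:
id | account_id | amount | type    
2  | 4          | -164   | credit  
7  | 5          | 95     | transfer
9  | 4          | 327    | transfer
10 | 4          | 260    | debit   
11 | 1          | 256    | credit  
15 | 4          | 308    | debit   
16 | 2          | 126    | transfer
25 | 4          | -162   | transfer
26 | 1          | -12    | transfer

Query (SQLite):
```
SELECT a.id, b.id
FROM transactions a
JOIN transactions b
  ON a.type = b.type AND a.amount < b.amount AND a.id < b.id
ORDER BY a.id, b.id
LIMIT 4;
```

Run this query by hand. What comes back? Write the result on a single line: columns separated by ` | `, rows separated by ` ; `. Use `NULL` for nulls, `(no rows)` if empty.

2 | 11 ; 7 | 9 ; 7 | 16 ; 10 | 15

Pairs (a,b) with same type, a.amount < b.amount, a.id < b.id.
type groups: credit:{2,11} debit:{10,15} transfer:{7,9,16,25,26}
Ordered by (a.id, b.id); first 4.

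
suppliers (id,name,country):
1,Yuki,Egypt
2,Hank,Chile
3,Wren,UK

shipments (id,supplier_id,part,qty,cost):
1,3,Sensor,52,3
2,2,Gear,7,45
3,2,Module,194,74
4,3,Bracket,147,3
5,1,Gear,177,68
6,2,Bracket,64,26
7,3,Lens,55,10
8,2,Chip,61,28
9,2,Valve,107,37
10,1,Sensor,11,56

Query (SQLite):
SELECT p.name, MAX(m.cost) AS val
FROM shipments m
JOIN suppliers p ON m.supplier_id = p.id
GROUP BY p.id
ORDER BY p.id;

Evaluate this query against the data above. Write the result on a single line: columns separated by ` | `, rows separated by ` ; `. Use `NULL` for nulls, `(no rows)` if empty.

Join each shipments row to its suppliers via supplier_id.
Group joined rows by suppliers.id; compute MAX(m.cost) per group.
  1: ids {5, 10} → MAX(m.cost)=68
  2: ids {2, 3, 6, 8, 9} → MAX(m.cost)=74
  3: ids {1, 4, 7} → MAX(m.cost)=10

Yuki | 68 ; Hank | 74 ; Wren | 10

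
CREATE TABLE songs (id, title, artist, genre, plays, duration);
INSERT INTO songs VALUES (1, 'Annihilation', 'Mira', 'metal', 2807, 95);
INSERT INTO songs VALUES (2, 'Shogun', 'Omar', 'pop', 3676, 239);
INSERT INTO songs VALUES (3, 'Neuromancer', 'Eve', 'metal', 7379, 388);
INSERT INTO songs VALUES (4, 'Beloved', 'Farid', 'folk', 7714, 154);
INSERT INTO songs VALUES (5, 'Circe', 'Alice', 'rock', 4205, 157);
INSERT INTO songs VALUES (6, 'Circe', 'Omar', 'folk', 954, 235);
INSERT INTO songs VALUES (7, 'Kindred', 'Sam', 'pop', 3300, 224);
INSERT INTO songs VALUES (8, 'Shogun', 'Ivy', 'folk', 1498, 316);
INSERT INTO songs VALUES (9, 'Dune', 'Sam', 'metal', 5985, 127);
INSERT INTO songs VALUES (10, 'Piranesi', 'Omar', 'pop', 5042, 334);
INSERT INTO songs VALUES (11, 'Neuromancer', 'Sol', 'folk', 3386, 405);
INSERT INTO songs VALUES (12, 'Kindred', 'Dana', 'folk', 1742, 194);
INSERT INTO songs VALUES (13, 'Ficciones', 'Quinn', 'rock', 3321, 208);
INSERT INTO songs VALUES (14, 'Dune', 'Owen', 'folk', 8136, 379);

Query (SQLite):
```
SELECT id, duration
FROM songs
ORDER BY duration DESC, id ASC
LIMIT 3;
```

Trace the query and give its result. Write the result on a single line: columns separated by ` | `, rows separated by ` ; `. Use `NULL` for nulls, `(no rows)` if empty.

11 | 405 ; 3 | 388 ; 14 | 379

Sort by duration desc, tiebreak id asc: (405, id=11), (388, id=3), (379, id=14), (334, id=10), (316, id=8), (239, id=2) …. Take first 3.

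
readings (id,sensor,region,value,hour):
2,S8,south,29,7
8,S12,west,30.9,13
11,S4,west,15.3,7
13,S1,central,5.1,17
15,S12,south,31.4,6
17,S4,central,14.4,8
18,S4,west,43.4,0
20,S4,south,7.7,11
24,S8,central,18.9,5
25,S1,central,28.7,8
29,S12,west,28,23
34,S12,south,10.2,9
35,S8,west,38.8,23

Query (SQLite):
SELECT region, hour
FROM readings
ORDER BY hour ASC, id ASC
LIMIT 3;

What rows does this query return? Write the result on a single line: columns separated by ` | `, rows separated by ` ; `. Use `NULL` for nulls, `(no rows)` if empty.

Sort by hour asc, tiebreak id asc: (0, id=18), (5, id=24), (6, id=15), (7, id=2), (7, id=11), (8, id=17) …. Take first 3.

west | 0 ; central | 5 ; south | 6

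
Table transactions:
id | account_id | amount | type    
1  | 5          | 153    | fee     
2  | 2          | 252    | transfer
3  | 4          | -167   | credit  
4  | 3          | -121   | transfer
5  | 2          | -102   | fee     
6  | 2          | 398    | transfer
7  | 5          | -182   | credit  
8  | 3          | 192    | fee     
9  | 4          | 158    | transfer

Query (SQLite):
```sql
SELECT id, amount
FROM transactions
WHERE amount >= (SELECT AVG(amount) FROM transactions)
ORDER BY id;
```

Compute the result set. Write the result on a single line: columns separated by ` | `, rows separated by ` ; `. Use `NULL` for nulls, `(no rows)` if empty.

Scalar subquery: AVG(amount) over all transactions rows = 64.555556 (≈; comparison uses full precision).
Keep rows where amount >= that value.

1 | 153 ; 2 | 252 ; 6 | 398 ; 8 | 192 ; 9 | 158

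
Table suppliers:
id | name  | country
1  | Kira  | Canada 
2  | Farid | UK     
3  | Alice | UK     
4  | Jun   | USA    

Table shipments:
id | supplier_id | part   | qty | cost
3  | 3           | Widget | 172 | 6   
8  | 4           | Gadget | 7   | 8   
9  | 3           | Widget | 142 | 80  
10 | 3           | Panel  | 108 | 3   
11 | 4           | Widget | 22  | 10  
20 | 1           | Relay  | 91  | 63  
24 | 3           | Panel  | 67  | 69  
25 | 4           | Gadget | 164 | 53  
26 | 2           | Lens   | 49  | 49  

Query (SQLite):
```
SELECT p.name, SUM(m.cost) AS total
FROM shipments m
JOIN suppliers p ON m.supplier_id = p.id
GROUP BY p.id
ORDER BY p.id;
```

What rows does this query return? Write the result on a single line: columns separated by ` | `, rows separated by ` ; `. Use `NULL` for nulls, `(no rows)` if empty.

Kira | 63 ; Farid | 49 ; Alice | 158 ; Jun | 71

Join each shipments row to its suppliers via supplier_id.
Group joined rows by suppliers.id; compute SUM(m.cost) per group.
  1: ids {20} → SUM(m.cost)=63
  2: ids {26} → SUM(m.cost)=49
  3: ids {3, 9, 10, 24} → SUM(m.cost)=158
  4: ids {8, 11, 25} → SUM(m.cost)=71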